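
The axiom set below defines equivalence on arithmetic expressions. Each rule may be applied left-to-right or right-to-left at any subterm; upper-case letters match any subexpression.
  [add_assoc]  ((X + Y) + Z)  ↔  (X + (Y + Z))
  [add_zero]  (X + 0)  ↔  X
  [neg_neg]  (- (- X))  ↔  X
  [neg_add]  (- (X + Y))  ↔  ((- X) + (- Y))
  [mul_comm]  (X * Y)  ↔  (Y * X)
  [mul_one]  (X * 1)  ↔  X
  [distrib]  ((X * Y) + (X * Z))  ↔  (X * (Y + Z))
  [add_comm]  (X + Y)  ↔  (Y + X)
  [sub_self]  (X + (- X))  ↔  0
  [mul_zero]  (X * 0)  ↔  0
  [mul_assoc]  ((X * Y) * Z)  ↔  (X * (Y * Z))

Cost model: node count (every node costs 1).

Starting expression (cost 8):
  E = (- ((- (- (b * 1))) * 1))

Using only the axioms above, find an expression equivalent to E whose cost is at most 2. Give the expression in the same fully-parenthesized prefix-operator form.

1. [neg_neg →] (- (- (b * 1)))  →  (b * 1);  E = (- ((b * 1) * 1))
2. [mul_one →] ((b * 1) * 1)  →  (b * 1);  E = (- (b * 1))
3. [mul_one →] (b * 1)  →  b;  cost 2 ≤ 2, done

(- b)   [cost 2]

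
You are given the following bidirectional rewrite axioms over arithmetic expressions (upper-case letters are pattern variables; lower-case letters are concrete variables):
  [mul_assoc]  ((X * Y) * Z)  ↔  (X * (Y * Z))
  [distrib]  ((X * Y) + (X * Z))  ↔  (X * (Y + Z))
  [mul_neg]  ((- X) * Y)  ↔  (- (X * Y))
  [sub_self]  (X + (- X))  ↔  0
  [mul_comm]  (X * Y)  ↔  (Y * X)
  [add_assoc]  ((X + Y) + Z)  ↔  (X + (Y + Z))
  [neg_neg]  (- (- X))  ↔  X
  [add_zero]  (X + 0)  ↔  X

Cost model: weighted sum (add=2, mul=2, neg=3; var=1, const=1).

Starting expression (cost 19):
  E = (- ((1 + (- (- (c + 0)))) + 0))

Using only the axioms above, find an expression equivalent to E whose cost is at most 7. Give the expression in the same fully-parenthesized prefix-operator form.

(- (1 + c))   [cost 7]

(1) (c + 0)  =[add_zero →]=  c    ⊢ (- ((1 + (- (- c))) + 0))
(2) ((1 + (- (- c))) + 0)  =[add_zero →]=  (1 + (- (- c)))    ⊢ (- (1 + (- (- c))))
(3) (- (- c))  =[neg_neg →]=  c    ⊢ cost 7, within 7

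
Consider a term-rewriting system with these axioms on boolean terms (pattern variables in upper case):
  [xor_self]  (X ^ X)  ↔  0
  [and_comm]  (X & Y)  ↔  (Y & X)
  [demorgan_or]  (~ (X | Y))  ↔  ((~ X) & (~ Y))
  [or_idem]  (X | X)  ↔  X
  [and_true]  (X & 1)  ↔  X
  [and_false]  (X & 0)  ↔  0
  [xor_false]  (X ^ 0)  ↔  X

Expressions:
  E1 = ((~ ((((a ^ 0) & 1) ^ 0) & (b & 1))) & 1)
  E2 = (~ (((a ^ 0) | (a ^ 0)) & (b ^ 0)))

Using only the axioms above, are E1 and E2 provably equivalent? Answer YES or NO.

YES

1. [and_true →] ((~ ((((a ^ 0) & 1) ^ 0) & (b & 1))) & 1)  →  (~ ((((a ^ 0) & 1) ^ 0) & (b & 1)))
2. [and_true →] (b & 1)  →  b;  E1 = (~ ((((a ^ 0) & 1) ^ 0) & b))
3. [xor_false →] (((a ^ 0) & 1) ^ 0)  →  ((a ^ 0) & 1);  E1 = (~ (((a ^ 0) & 1) & b))
4. [xor_false →] (a ^ 0)  →  a;  E1 = (~ ((a & 1) & b))
5. [and_true →] (a & 1)  →  a;  E1 = (~ (a & b))
6. [xor_false ←] b  →  (b ^ 0);  E1 = (~ (a & (b ^ 0)))
7. [xor_false ←] a  →  (a ^ 0);  E1 = (~ ((a ^ 0) & (b ^ 0)))
8. [or_idem ←] (a ^ 0)  →  ((a ^ 0) | (a ^ 0));  this is E2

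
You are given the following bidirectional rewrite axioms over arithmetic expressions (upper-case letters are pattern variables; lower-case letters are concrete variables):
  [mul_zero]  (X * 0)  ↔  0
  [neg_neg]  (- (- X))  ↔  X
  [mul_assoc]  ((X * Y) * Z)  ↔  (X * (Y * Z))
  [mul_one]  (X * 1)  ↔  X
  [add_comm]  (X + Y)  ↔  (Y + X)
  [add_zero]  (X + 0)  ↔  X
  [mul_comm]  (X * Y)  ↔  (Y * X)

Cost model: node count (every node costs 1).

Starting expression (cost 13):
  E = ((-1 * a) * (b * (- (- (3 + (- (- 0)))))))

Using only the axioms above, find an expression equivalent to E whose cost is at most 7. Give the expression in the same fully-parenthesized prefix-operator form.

((-1 * a) * (b * 3))   [cost 7]

step 1: neg_neg (→) rewrites (- (- 0)) into 0, now ((-1 * a) * (b * (- (- (3 + 0)))))
step 2: add_zero (→) rewrites (3 + 0) into 3, now ((-1 * a) * (b * (- (- 3))))
step 3: neg_neg (→) rewrites (- (- 3)) into 3, reaching cost 7 (bound 7)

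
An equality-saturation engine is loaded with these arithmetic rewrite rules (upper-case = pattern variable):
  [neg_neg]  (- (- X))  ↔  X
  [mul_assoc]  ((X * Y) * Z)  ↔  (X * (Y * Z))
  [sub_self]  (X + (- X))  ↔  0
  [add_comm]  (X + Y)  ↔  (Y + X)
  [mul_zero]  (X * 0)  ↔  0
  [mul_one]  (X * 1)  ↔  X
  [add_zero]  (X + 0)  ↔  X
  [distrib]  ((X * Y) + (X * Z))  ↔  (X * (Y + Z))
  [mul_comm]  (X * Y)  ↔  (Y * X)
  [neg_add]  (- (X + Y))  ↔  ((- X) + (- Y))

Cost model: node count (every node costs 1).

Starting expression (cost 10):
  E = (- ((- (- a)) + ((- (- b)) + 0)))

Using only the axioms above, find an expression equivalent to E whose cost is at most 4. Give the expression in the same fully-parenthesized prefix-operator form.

1. [add_zero →] ((- (- b)) + 0)  →  (- (- b));  E = (- ((- (- a)) + (- (- b))))
2. [neg_neg →] (- (- a))  →  a;  E = (- (a + (- (- b))))
3. [neg_neg →] (- (- b))  →  b;  cost 4 ≤ 4, done

(- (a + b))   [cost 4]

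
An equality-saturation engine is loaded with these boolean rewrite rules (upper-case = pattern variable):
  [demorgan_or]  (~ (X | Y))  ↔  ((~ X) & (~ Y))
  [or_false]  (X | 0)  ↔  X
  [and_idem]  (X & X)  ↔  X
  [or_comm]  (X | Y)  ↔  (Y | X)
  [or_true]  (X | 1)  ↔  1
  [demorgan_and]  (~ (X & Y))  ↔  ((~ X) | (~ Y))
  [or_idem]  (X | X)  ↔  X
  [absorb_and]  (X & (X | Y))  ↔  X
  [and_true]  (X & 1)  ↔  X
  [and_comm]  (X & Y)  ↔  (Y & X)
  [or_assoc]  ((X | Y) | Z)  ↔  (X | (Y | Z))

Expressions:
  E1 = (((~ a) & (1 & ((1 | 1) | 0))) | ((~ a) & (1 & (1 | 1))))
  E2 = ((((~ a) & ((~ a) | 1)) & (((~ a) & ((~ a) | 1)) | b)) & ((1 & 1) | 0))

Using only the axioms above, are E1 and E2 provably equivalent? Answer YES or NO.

YES

step 1: or_false (→) rewrites ((1 | 1) | 0) into (1 | 1), now (((~ a) & (1 & (1 | 1))) | ((~ a) & (1 & (1 | 1))))
step 2: or_idem (→) rewrites (((~ a) & (1 & (1 | 1))) | ((~ a) & (1 & (1 | 1)))) into ((~ a) & (1 & (1 | 1)))
step 3: or_idem (→) rewrites (1 | 1) into 1, now ((~ a) & (1 & 1))
step 4: absorb_and (←) rewrites (~ a) into ((~ a) & ((~ a) | 1)), now (((~ a) & ((~ a) | 1)) & (1 & 1))
step 5: or_false (←) rewrites (1 & 1) into ((1 & 1) | 0), now (((~ a) & ((~ a) | 1)) & ((1 & 1) | 0))
step 6: absorb_and (←) rewrites ((~ a) & ((~ a) | 1)) into (((~ a) & ((~ a) | 1)) & (((~ a) & ((~ a) | 1)) | b)), which is E2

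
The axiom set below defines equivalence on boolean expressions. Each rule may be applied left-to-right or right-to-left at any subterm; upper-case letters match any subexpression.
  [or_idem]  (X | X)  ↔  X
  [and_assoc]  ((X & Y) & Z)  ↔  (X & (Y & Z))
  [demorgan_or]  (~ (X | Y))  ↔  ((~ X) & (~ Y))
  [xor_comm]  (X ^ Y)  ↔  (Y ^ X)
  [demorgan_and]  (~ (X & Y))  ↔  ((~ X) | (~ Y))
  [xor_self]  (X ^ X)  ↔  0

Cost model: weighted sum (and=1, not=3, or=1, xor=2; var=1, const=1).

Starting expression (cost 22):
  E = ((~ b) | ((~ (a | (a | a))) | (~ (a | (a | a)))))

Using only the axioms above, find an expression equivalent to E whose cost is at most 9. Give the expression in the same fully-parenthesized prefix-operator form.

1. [or_idem →] ((~ (a | (a | a))) | (~ (a | (a | a))))  →  (~ (a | (a | a)));  E = ((~ b) | (~ (a | (a | a))))
2. [or_idem →] (a | a)  →  a;  E = ((~ b) | (~ (a | a)))
3. [or_idem →] (a | a)  →  a;  cost 9 ≤ 9, done

((~ b) | (~ a))   [cost 9]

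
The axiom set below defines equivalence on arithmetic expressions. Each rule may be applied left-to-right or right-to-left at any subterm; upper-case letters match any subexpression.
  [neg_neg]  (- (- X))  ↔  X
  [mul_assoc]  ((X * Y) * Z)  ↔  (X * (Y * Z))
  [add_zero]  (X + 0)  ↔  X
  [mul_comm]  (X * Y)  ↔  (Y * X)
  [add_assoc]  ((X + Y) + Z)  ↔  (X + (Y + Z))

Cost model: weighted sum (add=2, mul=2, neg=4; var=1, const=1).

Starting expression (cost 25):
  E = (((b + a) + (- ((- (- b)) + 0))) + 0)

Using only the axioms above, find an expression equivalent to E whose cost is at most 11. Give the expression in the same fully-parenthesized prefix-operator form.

(1) (((b + a) + (- ((- (- b)) + 0))) + 0)  =[add_zero →]=  ((b + a) + (- ((- (- b)) + 0)))
(2) ((- (- b)) + 0)  =[add_zero →]=  (- (- b))    ⊢ ((b + a) + (- (- (- b))))
(3) (- (- (- b)))  =[neg_neg →]=  (- b)    ⊢ cost 11, within 11

((b + a) + (- b))   [cost 11]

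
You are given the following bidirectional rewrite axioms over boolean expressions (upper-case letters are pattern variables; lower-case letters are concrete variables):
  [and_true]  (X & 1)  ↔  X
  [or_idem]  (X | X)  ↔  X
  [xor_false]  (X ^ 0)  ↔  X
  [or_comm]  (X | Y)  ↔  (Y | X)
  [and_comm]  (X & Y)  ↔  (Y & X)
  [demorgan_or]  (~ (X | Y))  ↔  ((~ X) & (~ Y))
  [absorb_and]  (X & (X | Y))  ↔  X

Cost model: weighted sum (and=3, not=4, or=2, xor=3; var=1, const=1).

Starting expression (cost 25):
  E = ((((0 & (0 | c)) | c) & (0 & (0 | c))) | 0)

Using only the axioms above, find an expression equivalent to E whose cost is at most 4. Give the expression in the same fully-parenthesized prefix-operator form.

1. [and_comm →] (((0 & (0 | c)) | c) & (0 & (0 | c)))  →  ((0 & (0 | c)) & ((0 & (0 | c)) | c));  E = (((0 & (0 | c)) & ((0 & (0 | c)) | c)) | 0)
2. [absorb_and →] ((0 & (0 | c)) & ((0 & (0 | c)) | c))  →  (0 & (0 | c));  E = ((0 & (0 | c)) | 0)
3. [absorb_and →] (0 & (0 | c))  →  0;  cost 4 ≤ 4, done

(0 | 0)   [cost 4]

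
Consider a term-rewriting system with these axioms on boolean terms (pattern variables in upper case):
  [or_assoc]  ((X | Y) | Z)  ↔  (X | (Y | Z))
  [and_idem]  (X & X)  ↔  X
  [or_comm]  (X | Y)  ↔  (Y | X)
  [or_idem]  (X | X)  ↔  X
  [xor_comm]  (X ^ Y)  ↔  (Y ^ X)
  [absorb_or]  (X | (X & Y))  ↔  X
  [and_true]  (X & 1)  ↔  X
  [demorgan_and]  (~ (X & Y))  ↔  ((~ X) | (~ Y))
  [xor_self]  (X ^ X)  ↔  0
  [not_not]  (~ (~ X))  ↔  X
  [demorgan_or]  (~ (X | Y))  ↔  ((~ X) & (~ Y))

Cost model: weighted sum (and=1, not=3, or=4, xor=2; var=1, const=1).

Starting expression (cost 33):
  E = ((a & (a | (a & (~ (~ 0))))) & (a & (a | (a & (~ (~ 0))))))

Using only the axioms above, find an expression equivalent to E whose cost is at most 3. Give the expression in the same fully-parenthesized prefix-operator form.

(a & a)   [cost 3]

step 1: and_idem (→) rewrites ((a & (a | (a & (~ (~ 0))))) & (a & (a | (a & (~ (~ 0)))))) into (a & (a | (a & (~ (~ 0)))))
step 2: not_not (→) rewrites (~ (~ 0)) into 0, now (a & (a | (a & 0)))
step 3: absorb_or (→) rewrites (a | (a & 0)) into a, reaching cost 3 (bound 3)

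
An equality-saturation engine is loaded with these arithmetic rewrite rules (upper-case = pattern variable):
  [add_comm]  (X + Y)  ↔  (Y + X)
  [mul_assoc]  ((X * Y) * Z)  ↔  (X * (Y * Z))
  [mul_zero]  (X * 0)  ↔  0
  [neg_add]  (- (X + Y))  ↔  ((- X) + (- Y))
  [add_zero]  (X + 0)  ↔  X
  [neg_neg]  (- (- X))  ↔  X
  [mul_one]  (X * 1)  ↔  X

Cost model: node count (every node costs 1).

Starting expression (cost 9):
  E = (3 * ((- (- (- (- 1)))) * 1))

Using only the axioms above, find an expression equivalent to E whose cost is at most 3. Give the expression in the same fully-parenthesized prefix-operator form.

(3 * 1)   [cost 3]

step 1: mul_one (→) rewrites ((- (- (- (- 1)))) * 1) into (- (- (- (- 1)))), now (3 * (- (- (- (- 1)))))
step 2: neg_neg (→) rewrites (- (- (- (- 1)))) into (- (- 1)), now (3 * (- (- 1)))
step 3: neg_neg (→) rewrites (- (- 1)) into 1, reaching cost 3 (bound 3)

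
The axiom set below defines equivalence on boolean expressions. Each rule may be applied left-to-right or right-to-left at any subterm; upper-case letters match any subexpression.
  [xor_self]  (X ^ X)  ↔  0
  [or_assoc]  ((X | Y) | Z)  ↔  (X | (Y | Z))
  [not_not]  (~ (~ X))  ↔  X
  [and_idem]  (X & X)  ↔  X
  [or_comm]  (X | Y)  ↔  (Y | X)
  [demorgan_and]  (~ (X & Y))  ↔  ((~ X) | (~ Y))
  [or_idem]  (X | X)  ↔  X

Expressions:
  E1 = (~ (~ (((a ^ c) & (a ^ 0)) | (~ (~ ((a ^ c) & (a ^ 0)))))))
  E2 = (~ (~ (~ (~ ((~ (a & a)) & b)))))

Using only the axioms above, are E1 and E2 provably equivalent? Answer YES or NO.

NO

Every axiom is a valid identity, so a rewrite proof would force E1 and E2 to agree under every assignment.
At a=0, b=1, c=0: E1 = 0 but E2 = 1; they differ, so no derivation exists.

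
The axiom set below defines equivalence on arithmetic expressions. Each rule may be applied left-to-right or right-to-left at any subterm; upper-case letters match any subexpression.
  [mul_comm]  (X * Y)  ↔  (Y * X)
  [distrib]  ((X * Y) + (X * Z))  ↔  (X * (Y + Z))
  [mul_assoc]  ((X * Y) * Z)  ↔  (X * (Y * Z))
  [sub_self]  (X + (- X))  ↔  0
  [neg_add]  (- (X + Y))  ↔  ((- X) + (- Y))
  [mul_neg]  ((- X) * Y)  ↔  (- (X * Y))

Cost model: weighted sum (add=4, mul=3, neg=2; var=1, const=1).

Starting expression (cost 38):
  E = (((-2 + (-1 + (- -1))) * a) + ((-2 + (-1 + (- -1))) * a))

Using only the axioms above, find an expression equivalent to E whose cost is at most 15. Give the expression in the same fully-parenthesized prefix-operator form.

((a + a) * (-2 + 0))   [cost 15]

step 1: distrib (→) rewrites (((-2 + (-1 + (- -1))) * a) + ((-2 + (-1 + (- -1))) * a)) into ((-2 + (-1 + (- -1))) * (a + a))
step 2: mul_comm (→) rewrites ((-2 + (-1 + (- -1))) * (a + a)) into ((a + a) * (-2 + (-1 + (- -1))))
step 3: sub_self (→) rewrites (-1 + (- -1)) into 0, reaching cost 15 (bound 15)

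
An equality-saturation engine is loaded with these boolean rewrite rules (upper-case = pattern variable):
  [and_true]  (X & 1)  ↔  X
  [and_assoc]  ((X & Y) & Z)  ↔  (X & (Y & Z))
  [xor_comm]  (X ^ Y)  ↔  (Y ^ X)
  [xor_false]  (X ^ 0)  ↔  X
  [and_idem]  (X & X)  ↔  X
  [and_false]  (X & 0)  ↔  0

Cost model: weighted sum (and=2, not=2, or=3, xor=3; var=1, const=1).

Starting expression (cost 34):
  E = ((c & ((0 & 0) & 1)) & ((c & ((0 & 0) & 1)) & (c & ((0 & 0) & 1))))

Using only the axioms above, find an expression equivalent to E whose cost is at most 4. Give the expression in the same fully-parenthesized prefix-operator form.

step 1: and_idem (→) rewrites ((c & ((0 & 0) & 1)) & (c & ((0 & 0) & 1))) into (c & ((0 & 0) & 1)), now ((c & ((0 & 0) & 1)) & (c & ((0 & 0) & 1)))
step 2: and_idem (→) rewrites ((c & ((0 & 0) & 1)) & (c & ((0 & 0) & 1))) into (c & ((0 & 0) & 1))
step 3: and_idem (→) rewrites (0 & 0) into 0, now (c & (0 & 1))
step 4: and_true (→) rewrites (0 & 1) into 0, reaching cost 4 (bound 4)

(c & 0)   [cost 4]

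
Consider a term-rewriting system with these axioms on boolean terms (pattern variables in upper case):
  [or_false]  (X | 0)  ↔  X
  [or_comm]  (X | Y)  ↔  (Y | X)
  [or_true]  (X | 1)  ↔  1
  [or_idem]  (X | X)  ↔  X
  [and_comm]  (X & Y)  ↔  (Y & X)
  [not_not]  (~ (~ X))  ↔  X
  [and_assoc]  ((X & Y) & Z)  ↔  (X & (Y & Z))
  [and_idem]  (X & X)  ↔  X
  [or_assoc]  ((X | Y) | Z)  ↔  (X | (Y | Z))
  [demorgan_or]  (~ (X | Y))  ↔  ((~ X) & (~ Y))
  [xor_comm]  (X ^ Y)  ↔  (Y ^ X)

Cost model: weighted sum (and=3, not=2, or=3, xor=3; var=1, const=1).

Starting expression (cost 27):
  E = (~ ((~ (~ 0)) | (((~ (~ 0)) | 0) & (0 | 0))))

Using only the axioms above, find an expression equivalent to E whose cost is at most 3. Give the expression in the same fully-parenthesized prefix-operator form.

1. [not_not →] (~ (~ 0))  →  0;  E = (~ ((~ (~ 0)) | ((0 | 0) & (0 | 0))))
2. [not_not →] (~ (~ 0))  →  0;  E = (~ (0 | ((0 | 0) & (0 | 0))))
3. [and_idem →] ((0 | 0) & (0 | 0))  →  (0 | 0);  E = (~ (0 | (0 | 0)))
4. [or_idem →] (0 | 0)  →  0;  E = (~ (0 | 0))
5. [or_idem →] (0 | 0)  →  0;  cost 3 ≤ 3, done

(~ 0)   [cost 3]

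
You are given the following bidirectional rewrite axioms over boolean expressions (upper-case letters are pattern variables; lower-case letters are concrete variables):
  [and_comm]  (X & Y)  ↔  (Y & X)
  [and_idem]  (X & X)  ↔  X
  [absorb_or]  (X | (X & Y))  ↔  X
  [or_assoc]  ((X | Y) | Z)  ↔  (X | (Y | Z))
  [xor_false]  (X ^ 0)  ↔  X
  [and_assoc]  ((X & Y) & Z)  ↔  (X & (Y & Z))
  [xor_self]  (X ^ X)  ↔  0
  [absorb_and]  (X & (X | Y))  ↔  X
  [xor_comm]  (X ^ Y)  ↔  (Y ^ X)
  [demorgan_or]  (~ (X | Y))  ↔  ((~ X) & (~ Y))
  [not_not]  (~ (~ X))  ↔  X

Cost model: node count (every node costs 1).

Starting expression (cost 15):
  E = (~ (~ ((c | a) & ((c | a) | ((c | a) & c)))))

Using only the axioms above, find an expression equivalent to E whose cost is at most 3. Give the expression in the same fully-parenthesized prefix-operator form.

(c | a)   [cost 3]

(1) ((c | a) | ((c | a) & c))  =[absorb_or →]=  (c | a)    ⊢ (~ (~ ((c | a) & (c | a))))
(2) (~ (~ ((c | a) & (c | a))))  =[not_not →]=  ((c | a) & (c | a))
(3) ((c | a) & (c | a))  =[and_idem →]=  (c | a)    ⊢ cost 3, within 3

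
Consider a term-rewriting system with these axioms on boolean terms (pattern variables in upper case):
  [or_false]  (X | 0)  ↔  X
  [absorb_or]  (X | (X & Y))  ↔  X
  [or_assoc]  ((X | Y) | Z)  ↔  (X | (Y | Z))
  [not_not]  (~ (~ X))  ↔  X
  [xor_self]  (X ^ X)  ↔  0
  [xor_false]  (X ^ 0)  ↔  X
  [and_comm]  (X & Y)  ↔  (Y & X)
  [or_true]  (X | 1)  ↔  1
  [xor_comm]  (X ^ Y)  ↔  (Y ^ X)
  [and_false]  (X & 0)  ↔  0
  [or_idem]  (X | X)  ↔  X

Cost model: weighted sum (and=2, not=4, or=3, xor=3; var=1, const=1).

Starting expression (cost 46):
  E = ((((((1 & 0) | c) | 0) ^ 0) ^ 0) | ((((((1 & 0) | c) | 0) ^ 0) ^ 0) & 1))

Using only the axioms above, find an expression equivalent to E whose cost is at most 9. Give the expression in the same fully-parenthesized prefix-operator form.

((0 | c) | 0)   [cost 9]

1. [absorb_or →] ((((((1 & 0) | c) | 0) ^ 0) ^ 0) | ((((((1 & 0) | c) | 0) ^ 0) ^ 0) & 1))  →  (((((1 & 0) | c) | 0) ^ 0) ^ 0)
2. [and_false →] (1 & 0)  →  0;  E = ((((0 | c) | 0) ^ 0) ^ 0)
3. [xor_false →] ((((0 | c) | 0) ^ 0) ^ 0)  →  (((0 | c) | 0) ^ 0)
4. [xor_false →] (((0 | c) | 0) ^ 0)  →  ((0 | c) | 0);  cost 9 ≤ 9, done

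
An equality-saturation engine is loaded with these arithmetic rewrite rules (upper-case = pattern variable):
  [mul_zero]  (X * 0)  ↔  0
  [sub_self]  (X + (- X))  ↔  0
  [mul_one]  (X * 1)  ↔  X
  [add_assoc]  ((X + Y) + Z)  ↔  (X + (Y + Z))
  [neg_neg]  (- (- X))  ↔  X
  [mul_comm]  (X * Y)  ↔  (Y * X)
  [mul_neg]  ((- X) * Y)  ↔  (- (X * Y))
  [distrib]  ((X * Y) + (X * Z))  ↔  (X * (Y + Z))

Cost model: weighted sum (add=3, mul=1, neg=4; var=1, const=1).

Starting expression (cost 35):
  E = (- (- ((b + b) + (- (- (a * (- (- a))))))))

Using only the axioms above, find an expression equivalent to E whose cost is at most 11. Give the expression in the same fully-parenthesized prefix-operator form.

((b + b) + (a * a))   [cost 11]

step 1: neg_neg (→) rewrites (- (- ((b + b) + (- (- (a * (- (- a)))))))) into ((b + b) + (- (- (a * (- (- a))))))
step 2: neg_neg (→) rewrites (- (- (a * (- (- a))))) into (a * (- (- a))), now ((b + b) + (a * (- (- a))))
step 3: neg_neg (→) rewrites (- (- a)) into a, reaching cost 11 (bound 11)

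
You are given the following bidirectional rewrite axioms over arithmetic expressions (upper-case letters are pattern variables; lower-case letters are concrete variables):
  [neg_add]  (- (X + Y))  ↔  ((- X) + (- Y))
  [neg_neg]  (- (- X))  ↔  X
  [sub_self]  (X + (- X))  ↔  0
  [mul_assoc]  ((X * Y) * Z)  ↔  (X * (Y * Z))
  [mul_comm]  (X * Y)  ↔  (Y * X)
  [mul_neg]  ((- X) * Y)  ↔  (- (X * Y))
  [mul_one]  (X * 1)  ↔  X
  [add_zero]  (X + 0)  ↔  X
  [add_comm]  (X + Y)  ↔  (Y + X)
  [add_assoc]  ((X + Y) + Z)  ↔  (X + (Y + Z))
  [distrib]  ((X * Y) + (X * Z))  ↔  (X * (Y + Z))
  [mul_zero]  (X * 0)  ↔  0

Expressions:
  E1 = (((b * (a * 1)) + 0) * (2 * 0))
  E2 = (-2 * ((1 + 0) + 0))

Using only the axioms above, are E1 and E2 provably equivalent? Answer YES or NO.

NO

The axioms are sound identities: if E1 ↔* E2 then E1 and E2 evaluate identically under any assignment.
Under a=0, b=0: E1 evaluates to 0, E2 to -2. Distinct ⇒ no rewrite sequence connects them.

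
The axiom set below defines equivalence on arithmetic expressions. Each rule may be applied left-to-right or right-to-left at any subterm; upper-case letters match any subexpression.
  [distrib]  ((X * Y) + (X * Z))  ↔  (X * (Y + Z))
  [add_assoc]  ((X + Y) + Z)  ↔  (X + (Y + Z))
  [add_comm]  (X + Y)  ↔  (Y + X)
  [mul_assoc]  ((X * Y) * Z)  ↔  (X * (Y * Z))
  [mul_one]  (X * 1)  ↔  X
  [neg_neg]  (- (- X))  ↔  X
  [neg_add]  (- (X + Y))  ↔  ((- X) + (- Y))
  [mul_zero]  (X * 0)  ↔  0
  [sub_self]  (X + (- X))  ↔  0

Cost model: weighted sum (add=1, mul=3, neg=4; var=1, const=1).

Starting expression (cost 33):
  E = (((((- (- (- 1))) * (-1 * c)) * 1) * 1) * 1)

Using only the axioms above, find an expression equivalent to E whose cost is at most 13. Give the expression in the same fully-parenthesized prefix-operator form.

step 1: neg_neg (→) rewrites (- (- (- 1))) into (- 1), now (((((- 1) * (-1 * c)) * 1) * 1) * 1)
step 2: mul_one (→) rewrites (((((- 1) * (-1 * c)) * 1) * 1) * 1) into ((((- 1) * (-1 * c)) * 1) * 1)
step 3: mul_one (→) rewrites ((((- 1) * (-1 * c)) * 1) * 1) into (((- 1) * (-1 * c)) * 1)
step 4: mul_one (→) rewrites (((- 1) * (-1 * c)) * 1) into ((- 1) * (-1 * c)), reaching cost 13 (bound 13)

((- 1) * (-1 * c))   [cost 13]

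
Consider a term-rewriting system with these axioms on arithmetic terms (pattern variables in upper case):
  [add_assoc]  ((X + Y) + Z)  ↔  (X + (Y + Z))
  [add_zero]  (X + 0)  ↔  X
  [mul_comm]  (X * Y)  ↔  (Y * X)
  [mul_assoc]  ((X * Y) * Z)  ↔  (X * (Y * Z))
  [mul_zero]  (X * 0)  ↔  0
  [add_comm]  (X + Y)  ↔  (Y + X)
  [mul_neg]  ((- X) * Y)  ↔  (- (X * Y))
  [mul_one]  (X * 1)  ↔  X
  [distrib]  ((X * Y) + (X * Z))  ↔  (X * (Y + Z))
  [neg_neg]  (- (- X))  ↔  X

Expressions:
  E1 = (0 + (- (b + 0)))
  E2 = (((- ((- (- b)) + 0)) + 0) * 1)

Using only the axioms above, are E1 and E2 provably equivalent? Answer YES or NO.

(1) (b + 0)  =[add_zero →]=  b    ⊢ (0 + (- b))
(2) (0 + (- b))  =[add_comm →]=  ((- b) + 0)
(3) ((- b) + 0)  =[add_zero →]=  (- b)
(4) b  =[add_zero ←]=  (b + 0)    ⊢ (- (b + 0))
(5) (- (b + 0))  =[mul_one ←]=  ((- (b + 0)) * 1)
(6) (- (b + 0))  =[add_zero ←]=  ((- (b + 0)) + 0)    ⊢ (((- (b + 0)) + 0) * 1)
(7) b  =[neg_neg ←]=  (- (- b))    ⊢ E2

YES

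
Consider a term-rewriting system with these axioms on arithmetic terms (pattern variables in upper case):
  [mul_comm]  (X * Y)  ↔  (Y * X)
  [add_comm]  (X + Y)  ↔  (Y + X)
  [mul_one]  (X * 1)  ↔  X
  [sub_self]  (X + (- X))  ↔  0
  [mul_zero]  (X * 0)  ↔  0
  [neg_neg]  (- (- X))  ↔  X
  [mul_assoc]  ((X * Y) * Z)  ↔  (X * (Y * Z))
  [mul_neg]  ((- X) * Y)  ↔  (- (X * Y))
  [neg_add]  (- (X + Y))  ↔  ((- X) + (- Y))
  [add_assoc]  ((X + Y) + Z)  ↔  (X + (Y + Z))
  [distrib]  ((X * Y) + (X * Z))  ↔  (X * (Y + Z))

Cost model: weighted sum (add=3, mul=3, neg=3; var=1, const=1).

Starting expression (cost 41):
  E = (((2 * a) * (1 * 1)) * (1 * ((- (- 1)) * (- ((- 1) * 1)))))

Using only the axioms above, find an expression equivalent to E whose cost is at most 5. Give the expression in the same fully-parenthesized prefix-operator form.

1. [mul_one →] ((- 1) * 1)  →  (- 1);  E = (((2 * a) * (1 * 1)) * (1 * ((- (- 1)) * (- (- 1)))))
2. [mul_one →] (1 * 1)  →  1;  E = (((2 * a) * 1) * (1 * ((- (- 1)) * (- (- 1)))))
3. [mul_comm →] (1 * ((- (- 1)) * (- (- 1))))  →  (((- (- 1)) * (- (- 1))) * 1);  E = (((2 * a) * 1) * (((- (- 1)) * (- (- 1))) * 1))
4. [neg_neg →] (- (- 1))  →  1;  E = (((2 * a) * 1) * ((1 * (- (- 1))) * 1))
5. [mul_one →] ((2 * a) * 1)  →  (2 * a);  E = ((2 * a) * ((1 * (- (- 1))) * 1))
6. [neg_neg →] (- (- 1))  →  1;  E = ((2 * a) * ((1 * 1) * 1))
7. [mul_one →] ((1 * 1) * 1)  →  (1 * 1);  E = ((2 * a) * (1 * 1))
8. [mul_one →] (1 * 1)  →  1;  E = ((2 * a) * 1)
9. [mul_assoc →] ((2 * a) * 1)  →  (2 * (a * 1))
10. [mul_comm →] (2 * (a * 1))  →  ((a * 1) * 2)
11. [mul_one →] (a * 1)  →  a;  cost 5 ≤ 5, done

(a * 2)   [cost 5]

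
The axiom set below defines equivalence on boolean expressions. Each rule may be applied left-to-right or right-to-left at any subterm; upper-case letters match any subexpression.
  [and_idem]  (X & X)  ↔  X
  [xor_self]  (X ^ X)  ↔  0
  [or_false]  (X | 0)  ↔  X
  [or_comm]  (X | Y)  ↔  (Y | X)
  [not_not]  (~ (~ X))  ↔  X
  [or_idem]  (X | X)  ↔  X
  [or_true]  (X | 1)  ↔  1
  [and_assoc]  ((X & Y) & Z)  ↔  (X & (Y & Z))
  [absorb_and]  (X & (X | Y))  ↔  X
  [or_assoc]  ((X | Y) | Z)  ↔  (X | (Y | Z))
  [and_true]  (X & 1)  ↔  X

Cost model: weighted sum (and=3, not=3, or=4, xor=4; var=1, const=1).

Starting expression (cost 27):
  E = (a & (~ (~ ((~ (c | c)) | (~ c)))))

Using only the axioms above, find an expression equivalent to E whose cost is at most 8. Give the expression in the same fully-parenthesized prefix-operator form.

step 1: or_idem (→) rewrites (c | c) into c, now (a & (~ (~ ((~ c) | (~ c)))))
step 2: or_idem (→) rewrites ((~ c) | (~ c)) into (~ c), now (a & (~ (~ (~ c))))
step 3: not_not (→) rewrites (~ (~ c)) into c, reaching cost 8 (bound 8)

(a & (~ c))   [cost 8]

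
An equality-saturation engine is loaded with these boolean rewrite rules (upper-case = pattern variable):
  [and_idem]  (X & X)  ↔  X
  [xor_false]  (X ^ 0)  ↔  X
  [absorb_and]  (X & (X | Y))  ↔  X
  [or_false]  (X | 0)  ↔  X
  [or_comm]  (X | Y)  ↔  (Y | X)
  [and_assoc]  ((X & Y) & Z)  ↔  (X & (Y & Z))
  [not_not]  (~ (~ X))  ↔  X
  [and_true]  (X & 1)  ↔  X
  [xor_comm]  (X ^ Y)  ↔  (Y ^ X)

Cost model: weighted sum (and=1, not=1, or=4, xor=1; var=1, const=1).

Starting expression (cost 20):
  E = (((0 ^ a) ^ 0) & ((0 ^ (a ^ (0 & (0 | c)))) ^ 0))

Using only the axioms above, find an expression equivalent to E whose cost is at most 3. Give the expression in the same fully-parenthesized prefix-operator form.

step 1: absorb_and (→) rewrites (0 & (0 | c)) into 0, now (((0 ^ a) ^ 0) & ((0 ^ (a ^ 0)) ^ 0))
step 2: xor_false (→) rewrites (a ^ 0) into a, now (((0 ^ a) ^ 0) & ((0 ^ a) ^ 0))
step 3: and_idem (→) rewrites (((0 ^ a) ^ 0) & ((0 ^ a) ^ 0)) into ((0 ^ a) ^ 0)
step 4: xor_false (→) rewrites ((0 ^ a) ^ 0) into (0 ^ a), reaching cost 3 (bound 3)

(0 ^ a)   [cost 3]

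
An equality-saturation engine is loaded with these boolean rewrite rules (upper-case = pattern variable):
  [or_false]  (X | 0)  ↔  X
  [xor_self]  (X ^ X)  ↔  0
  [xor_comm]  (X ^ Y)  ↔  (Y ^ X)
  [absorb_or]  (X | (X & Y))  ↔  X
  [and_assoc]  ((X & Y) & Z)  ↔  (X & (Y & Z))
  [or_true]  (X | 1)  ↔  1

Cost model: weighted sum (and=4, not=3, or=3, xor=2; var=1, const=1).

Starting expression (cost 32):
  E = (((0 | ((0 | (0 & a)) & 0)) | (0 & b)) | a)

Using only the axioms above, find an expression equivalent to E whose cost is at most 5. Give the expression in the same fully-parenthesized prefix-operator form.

(0 | a)   [cost 5]

step 1: absorb_or (→) rewrites (0 | (0 & a)) into 0, now (((0 | (0 & 0)) | (0 & b)) | a)
step 2: absorb_or (→) rewrites (0 | (0 & 0)) into 0, now ((0 | (0 & b)) | a)
step 3: absorb_or (→) rewrites (0 | (0 & b)) into 0, reaching cost 5 (bound 5)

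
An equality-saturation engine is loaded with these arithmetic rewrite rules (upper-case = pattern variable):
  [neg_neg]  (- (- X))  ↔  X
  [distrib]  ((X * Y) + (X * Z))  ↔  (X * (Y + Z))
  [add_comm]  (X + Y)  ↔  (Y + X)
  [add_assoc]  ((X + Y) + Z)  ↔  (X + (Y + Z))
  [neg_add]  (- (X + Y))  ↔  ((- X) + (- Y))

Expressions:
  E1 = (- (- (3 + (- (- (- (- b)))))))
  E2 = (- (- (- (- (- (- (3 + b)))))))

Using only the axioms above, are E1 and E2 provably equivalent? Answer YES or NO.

YES

step 1: neg_neg (→) rewrites (- (- (- b))) into (- b), now (- (- (3 + (- (- b)))))
step 2: neg_neg (→) rewrites (- (- b)) into b, now (- (- (3 + b)))
step 3: neg_neg (←) rewrites (- (3 + b)) into (- (- (- (3 + b)))), now (- (- (- (- (3 + b)))))
step 4: neg_neg (←) rewrites (- (- (- (- (3 + b))))) into (- (- (- (- (- (- (3 + b))))))), which is E2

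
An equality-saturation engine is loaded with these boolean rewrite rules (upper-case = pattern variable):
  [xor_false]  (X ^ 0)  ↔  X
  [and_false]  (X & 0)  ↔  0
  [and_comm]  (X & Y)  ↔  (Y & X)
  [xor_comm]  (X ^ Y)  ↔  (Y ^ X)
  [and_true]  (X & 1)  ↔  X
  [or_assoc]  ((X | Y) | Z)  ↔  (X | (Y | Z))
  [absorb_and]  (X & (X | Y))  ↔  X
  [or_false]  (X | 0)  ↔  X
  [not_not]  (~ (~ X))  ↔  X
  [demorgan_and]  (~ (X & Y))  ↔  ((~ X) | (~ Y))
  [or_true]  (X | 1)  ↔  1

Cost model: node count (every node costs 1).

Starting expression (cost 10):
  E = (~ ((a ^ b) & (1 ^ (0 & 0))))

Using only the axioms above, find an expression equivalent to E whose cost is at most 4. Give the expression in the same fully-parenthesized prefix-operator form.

1. [and_false →] (0 & 0)  →  0;  E = (~ ((a ^ b) & (1 ^ 0)))
2. [xor_false →] (1 ^ 0)  →  1;  E = (~ ((a ^ b) & 1))
3. [and_true →] ((a ^ b) & 1)  →  (a ^ b);  cost 4 ≤ 4, done

(~ (a ^ b))   [cost 4]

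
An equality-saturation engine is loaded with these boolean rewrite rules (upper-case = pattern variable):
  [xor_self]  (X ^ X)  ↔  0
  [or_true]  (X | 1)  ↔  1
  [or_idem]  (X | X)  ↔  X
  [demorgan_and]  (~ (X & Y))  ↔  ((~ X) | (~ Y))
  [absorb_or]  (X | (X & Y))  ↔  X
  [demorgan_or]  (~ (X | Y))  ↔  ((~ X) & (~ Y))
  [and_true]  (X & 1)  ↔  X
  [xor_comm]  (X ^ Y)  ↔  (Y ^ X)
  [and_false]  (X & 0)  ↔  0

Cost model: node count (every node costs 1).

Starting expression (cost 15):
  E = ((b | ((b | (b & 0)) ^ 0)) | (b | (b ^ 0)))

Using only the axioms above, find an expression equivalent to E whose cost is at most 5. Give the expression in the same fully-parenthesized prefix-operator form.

(b | (b ^ 0))   [cost 5]

step 1: absorb_or (→) rewrites (b | (b & 0)) into b, now ((b | (b ^ 0)) | (b | (b ^ 0)))
step 2: or_idem (→) rewrites ((b | (b ^ 0)) | (b | (b ^ 0))) into (b | (b ^ 0)), reaching cost 5 (bound 5)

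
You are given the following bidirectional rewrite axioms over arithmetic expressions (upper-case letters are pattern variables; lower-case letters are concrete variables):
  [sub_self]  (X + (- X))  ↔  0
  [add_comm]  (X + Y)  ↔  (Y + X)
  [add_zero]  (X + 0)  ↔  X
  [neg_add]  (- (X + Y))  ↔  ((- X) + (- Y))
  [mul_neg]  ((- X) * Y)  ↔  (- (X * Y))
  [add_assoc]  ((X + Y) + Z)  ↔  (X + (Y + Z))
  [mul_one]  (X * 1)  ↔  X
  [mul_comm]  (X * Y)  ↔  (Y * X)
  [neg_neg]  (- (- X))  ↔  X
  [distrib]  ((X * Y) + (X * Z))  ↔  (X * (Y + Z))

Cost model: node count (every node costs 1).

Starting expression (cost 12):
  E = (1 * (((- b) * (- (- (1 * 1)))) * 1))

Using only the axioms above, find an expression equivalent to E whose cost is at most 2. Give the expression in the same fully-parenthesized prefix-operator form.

step 1: mul_one (→) rewrites (((- b) * (- (- (1 * 1)))) * 1) into ((- b) * (- (- (1 * 1)))), now (1 * ((- b) * (- (- (1 * 1)))))
step 2: neg_neg (→) rewrites (- (- (1 * 1))) into (1 * 1), now (1 * ((- b) * (1 * 1)))
step 3: mul_comm (→) rewrites (1 * ((- b) * (1 * 1))) into (((- b) * (1 * 1)) * 1)
step 4: mul_one (→) rewrites (((- b) * (1 * 1)) * 1) into ((- b) * (1 * 1))
step 5: mul_one (→) rewrites (1 * 1) into 1, now ((- b) * 1)
step 6: mul_one (→) rewrites ((- b) * 1) into (- b), reaching cost 2 (bound 2)

(- b)   [cost 2]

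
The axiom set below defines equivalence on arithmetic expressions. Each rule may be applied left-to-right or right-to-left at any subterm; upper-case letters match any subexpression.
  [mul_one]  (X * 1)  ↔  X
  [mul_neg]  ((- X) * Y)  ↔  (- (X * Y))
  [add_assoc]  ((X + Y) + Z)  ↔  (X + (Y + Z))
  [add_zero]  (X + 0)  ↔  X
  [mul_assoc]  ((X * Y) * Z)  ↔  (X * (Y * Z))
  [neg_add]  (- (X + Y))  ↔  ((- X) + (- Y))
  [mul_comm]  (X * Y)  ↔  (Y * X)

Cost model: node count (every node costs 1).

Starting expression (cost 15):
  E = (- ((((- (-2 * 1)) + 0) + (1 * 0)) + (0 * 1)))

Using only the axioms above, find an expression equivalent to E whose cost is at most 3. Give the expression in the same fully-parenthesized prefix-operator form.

(- (- -2))   [cost 3]

step 1: mul_one (→) rewrites (-2 * 1) into -2, now (- ((((- -2) + 0) + (1 * 0)) + (0 * 1)))
step 2: mul_comm (→) rewrites (1 * 0) into (0 * 1), now (- ((((- -2) + 0) + (0 * 1)) + (0 * 1)))
step 3: mul_one (→) rewrites (0 * 1) into 0, now (- ((((- -2) + 0) + (0 * 1)) + 0))
step 4: add_zero (→) rewrites ((((- -2) + 0) + (0 * 1)) + 0) into (((- -2) + 0) + (0 * 1)), now (- (((- -2) + 0) + (0 * 1)))
step 5: mul_one (→) rewrites (0 * 1) into 0, now (- (((- -2) + 0) + 0))
step 6: add_zero (→) rewrites (((- -2) + 0) + 0) into ((- -2) + 0), now (- ((- -2) + 0))
step 7: add_zero (→) rewrites ((- -2) + 0) into (- -2), reaching cost 3 (bound 3)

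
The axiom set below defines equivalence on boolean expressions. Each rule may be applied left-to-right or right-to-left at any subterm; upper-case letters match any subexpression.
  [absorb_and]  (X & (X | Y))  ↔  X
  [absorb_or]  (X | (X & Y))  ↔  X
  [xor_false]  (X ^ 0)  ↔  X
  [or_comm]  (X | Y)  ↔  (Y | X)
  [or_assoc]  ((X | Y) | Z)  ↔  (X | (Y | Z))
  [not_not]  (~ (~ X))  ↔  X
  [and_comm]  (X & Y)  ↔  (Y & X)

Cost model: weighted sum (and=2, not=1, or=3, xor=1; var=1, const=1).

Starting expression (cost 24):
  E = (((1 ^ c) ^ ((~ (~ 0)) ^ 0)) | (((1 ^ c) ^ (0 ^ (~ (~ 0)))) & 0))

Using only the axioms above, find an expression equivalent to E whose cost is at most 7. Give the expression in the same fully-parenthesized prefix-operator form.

((1 ^ c) ^ (0 ^ 0))   [cost 7]

1. [not_not →] (~ (~ 0))  →  0;  E = (((1 ^ c) ^ (0 ^ 0)) | (((1 ^ c) ^ (0 ^ (~ (~ 0)))) & 0))
2. [not_not →] (~ (~ 0))  →  0;  E = (((1 ^ c) ^ (0 ^ 0)) | (((1 ^ c) ^ (0 ^ 0)) & 0))
3. [absorb_or →] (((1 ^ c) ^ (0 ^ 0)) | (((1 ^ c) ^ (0 ^ 0)) & 0))  →  ((1 ^ c) ^ (0 ^ 0));  cost 7 ≤ 7, done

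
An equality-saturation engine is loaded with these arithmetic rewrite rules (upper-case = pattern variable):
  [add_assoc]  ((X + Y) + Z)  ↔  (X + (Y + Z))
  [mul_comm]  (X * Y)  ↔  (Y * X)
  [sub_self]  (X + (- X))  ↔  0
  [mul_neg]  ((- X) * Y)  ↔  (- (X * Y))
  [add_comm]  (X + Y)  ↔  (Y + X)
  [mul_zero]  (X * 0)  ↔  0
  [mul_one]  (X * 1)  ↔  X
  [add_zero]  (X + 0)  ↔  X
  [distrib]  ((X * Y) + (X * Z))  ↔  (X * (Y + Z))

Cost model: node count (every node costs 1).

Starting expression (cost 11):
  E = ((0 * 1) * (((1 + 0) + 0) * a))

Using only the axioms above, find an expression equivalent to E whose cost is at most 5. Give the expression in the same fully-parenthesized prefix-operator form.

1. [add_zero →] ((1 + 0) + 0)  →  (1 + 0);  E = ((0 * 1) * ((1 + 0) * a))
2. [mul_one →] (0 * 1)  →  0;  E = (0 * ((1 + 0) * a))
3. [add_zero →] (1 + 0)  →  1;  cost 5 ≤ 5, done

(0 * (1 * a))   [cost 5]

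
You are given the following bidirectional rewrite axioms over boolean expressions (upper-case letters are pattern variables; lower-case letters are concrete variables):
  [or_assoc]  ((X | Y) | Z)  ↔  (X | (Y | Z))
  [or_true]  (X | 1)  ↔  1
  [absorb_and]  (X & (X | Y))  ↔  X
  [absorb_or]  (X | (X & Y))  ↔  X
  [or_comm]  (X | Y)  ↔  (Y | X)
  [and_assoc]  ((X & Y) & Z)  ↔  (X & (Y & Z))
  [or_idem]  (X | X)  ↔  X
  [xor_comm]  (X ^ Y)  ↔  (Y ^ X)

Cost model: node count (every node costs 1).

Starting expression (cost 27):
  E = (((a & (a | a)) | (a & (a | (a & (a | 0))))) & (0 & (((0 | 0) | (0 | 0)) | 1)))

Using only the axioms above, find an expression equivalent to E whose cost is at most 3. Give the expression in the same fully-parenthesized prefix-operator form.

(a & 0)   [cost 3]

1. [absorb_and →] (a & (a | 0))  →  a;  E = (((a & (a | a)) | (a & (a | a))) & (0 & (((0 | 0) | (0 | 0)) | 1)))
2. [or_idem →] ((0 | 0) | (0 | 0))  →  (0 | 0);  E = (((a & (a | a)) | (a & (a | a))) & (0 & ((0 | 0) | 1)))
3. [absorb_and →] (a & (a | a))  →  a;  E = ((a | (a & (a | a))) & (0 & ((0 | 0) | 1)))
4. [or_idem →] (a | a)  →  a;  E = ((a | (a & a)) & (0 & ((0 | 0) | 1)))
5. [absorb_or →] (a | (a & a))  →  a;  E = (a & (0 & ((0 | 0) | 1)))
6. [or_idem →] (0 | 0)  →  0;  E = (a & (0 & (0 | 1)))
7. [absorb_and →] (0 & (0 | 1))  →  0;  cost 3 ≤ 3, done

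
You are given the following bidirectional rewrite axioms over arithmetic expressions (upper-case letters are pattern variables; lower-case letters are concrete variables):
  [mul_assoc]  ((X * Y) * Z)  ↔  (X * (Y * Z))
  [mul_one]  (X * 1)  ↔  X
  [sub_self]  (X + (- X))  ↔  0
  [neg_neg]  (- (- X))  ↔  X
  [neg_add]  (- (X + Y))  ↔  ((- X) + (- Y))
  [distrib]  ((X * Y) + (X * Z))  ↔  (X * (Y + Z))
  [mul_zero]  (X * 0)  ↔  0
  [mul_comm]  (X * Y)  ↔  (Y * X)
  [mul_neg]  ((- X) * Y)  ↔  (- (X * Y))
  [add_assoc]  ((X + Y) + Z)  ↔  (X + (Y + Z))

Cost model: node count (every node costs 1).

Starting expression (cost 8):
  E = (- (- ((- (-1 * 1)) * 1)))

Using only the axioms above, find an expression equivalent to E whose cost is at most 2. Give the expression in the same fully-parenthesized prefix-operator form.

(- -1)   [cost 2]

step 1: mul_one (→) rewrites ((- (-1 * 1)) * 1) into (- (-1 * 1)), now (- (- (- (-1 * 1))))
step 2: mul_one (→) rewrites (-1 * 1) into -1, now (- (- (- -1)))
step 3: neg_neg (→) rewrites (- (- (- -1))) into (- -1), reaching cost 2 (bound 2)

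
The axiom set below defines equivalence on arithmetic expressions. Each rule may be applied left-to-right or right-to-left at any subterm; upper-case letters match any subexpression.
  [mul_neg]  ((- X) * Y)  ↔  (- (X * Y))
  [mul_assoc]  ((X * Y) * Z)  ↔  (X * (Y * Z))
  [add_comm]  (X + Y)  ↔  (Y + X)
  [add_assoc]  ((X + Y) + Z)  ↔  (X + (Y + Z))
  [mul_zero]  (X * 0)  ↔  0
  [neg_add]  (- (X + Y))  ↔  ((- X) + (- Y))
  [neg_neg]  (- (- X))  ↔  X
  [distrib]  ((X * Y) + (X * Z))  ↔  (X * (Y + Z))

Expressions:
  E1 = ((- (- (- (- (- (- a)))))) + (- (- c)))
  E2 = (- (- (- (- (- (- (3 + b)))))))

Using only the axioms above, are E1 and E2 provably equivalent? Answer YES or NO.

NO

Every axiom is a valid identity, so a rewrite proof would force E1 and E2 to agree under every assignment.
At a=0, b=0, c=0: E1 = 0 but E2 = 3; they differ, so no derivation exists.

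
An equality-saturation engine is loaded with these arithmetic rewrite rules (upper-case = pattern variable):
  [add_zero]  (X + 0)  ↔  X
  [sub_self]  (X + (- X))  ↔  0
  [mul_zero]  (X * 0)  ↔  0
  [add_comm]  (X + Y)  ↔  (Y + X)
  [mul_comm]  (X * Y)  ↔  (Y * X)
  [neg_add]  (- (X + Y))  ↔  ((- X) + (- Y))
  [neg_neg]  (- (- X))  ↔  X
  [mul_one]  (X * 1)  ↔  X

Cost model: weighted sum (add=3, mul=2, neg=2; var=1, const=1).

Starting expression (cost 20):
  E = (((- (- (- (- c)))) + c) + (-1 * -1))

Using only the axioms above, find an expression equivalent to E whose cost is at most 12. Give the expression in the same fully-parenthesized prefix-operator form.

((c + c) + (-1 * -1))   [cost 12]

(1) (- (- (- c)))  =[neg_neg →]=  (- c)    ⊢ (((- (- c)) + c) + (-1 * -1))
(2) ((- (- c)) + c)  =[add_comm →]=  (c + (- (- c)))    ⊢ ((c + (- (- c))) + (-1 * -1))
(3) (- (- c))  =[neg_neg →]=  c    ⊢ cost 12, within 12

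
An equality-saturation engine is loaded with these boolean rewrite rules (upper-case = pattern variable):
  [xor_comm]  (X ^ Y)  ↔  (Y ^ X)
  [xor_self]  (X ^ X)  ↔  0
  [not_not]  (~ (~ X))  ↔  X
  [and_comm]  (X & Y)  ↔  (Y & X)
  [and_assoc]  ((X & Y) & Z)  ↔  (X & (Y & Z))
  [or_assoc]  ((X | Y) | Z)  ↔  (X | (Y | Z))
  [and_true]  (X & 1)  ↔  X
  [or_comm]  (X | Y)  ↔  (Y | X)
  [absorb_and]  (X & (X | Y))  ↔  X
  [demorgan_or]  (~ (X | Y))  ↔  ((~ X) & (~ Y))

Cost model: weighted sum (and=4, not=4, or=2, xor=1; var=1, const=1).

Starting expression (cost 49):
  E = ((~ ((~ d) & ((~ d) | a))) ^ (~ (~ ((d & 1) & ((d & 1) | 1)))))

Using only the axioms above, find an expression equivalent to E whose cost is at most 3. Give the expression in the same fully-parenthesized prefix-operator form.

1. [not_not →] (~ (~ ((d & 1) & ((d & 1) | 1))))  →  ((d & 1) & ((d & 1) | 1));  E = ((~ ((~ d) & ((~ d) | a))) ^ ((d & 1) & ((d & 1) | 1)))
2. [absorb_and →] ((~ d) & ((~ d) | a))  →  (~ d);  E = ((~ (~ d)) ^ ((d & 1) & ((d & 1) | 1)))
3. [absorb_and →] ((d & 1) & ((d & 1) | 1))  →  (d & 1);  E = ((~ (~ d)) ^ (d & 1))
4. [and_true →] (d & 1)  →  d;  E = ((~ (~ d)) ^ d)
5. [not_not →] (~ (~ d))  →  d;  cost 3 ≤ 3, done

(d ^ d)   [cost 3]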